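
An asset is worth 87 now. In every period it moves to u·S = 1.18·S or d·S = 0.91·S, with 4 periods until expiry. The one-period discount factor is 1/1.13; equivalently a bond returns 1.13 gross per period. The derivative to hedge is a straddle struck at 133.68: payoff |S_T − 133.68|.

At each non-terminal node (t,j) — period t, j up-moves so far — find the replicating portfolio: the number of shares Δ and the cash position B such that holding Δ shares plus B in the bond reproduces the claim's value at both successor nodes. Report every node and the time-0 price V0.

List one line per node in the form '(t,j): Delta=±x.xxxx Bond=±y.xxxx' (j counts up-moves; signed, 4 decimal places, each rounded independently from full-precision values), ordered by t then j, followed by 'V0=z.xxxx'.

Since d<R<u, set p* = (R−d)/(u−d) = 0.8148; price each node as the discounted p*-expectation of its children.
Terminal values V(4,·): V(4,0)=74.0198, V(4,1)=56.3184, V(4,2)=33.3650, V(4,3)=3.6012, V(4,4)=34.9937
(3,0): S=65.5607. Δ = (V_up−V_dn)/(S_up−S_dn) = (56.3184−74.0198)/(77.3616−59.6602) = -1.0000. V = [p*·56.3184 + (1−p*)·74.0198]/1.13 = 52.7402. B = V − Δ·S = 118.3009.
(3,1): S=85.0127. Δ = (V_up−V_dn)/(S_up−S_dn) = (33.3650−56.3184)/(100.3150−77.3616) = -1.0000. V = [p*·33.3650 + (1−p*)·56.3184]/1.13 = 33.2881. B = V − Δ·S = 118.3009.
(3,2): S=110.2363. Δ = (V_up−V_dn)/(S_up−S_dn) = (3.6012−33.3650)/(130.0788−100.3150) = -1.0000. V = [p*·3.6012 + (1−p*)·33.3650]/1.13 = 8.0646. B = V − Δ·S = 118.3009.
(3,3): S=142.9438. Δ = (V_up−V_dn)/(S_up−S_dn) = (34.9937−3.6012)/(168.6737−130.0788) = 0.8134. V = [p*·34.9937 + (1−p*)·3.6012]/1.13 = 25.8232. B = V − Δ·S = -90.4453.
(2,0): S=72.0447. Δ = (V_up−V_dn)/(S_up−S_dn) = (33.2881−52.7402)/(85.0127−65.5607) = -1.0000. V = [p*·33.2881 + (1−p*)·52.7402]/1.13 = 32.6463. B = V − Δ·S = 104.6910.
(2,1): S=93.4206. Δ = (V_up−V_dn)/(S_up−S_dn) = (8.0646−33.2881)/(110.2363−85.0127) = -1.0000. V = [p*·8.0646 + (1−p*)·33.2881]/1.13 = 11.2704. B = V − Δ·S = 104.6910.
(2,2): S=121.1388. Δ = (V_up−V_dn)/(S_up−S_dn) = (25.8232−8.0646)/(142.9438−110.2363) = 0.5430. V = [p*·25.8232 + (1−p*)·8.0646]/1.13 = 19.9421. B = V − Δ·S = -45.8306.
(1,0): S=79.1700. Δ = (V_up−V_dn)/(S_up−S_dn) = (11.2704−32.6463)/(93.4206−72.0447) = -1.0000. V = [p*·11.2704 + (1−p*)·32.6463]/1.13 = 13.4769. B = V − Δ·S = 92.6469.
(1,1): S=102.6600. Δ = (V_up−V_dn)/(S_up−S_dn) = (19.9421−11.2704)/(121.1388−93.4206) = 0.3129. V = [p*·19.9421 + (1−p*)·11.2704]/1.13 = 16.2268. B = V − Δ·S = -15.8905.
(0,0): S=87.0000. Δ = (V_up−V_dn)/(S_up−S_dn) = (16.2268−13.4769)/(102.6600−79.1700) = 0.1171. V = [p*·16.2268 + (1−p*)·13.4769]/1.13 = 13.9093. B = V − Δ·S = 3.7248.
Check: Δ(0,0)·S0 + B(0,0) = 13.9093 = V0.

(0,0): Delta=0.1171 Bond=3.7248
(1,0): Delta=-1.0000 Bond=92.6469
(1,1): Delta=0.3129 Bond=-15.8905
(2,0): Delta=-1.0000 Bond=104.6910
(2,1): Delta=-1.0000 Bond=104.6910
(2,2): Delta=0.5430 Bond=-45.8306
(3,0): Delta=-1.0000 Bond=118.3009
(3,1): Delta=-1.0000 Bond=118.3009
(3,2): Delta=-1.0000 Bond=118.3009
(3,3): Delta=0.8134 Bond=-90.4453
V0=13.9093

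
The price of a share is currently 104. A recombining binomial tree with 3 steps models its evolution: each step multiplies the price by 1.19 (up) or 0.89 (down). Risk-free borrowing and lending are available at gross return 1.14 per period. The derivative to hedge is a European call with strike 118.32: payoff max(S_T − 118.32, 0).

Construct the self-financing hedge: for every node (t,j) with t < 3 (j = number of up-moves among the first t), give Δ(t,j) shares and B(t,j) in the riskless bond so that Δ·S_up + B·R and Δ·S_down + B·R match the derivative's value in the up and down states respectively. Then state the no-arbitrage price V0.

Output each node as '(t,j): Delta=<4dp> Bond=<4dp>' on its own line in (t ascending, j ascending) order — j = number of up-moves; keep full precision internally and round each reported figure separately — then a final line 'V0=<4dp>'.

No-arbitrage ⇒ martingale measure with p* = (R−d)/(u−d) = 0.8333.
At expiry t=3: V(3,0)=0.0000, V(3,1)=0.0000, V(3,2)=12.7542, V(3,3)=56.9365
  t=2,j=0: stock 82.3784 → up 98.0303 (V=0.0000), down 73.3168 (V=0.0000). Price 0.0000; hedge Δ=0.0000, bond B=0.0000.
  t=2,j=1: stock 110.1464 → up 131.0742 (V=12.7542), down 98.0303 (V=0.0000). Price 9.3233; hedge Δ=0.3860, bond B=-33.1908.
  t=2,j=2: stock 147.2744 → up 175.2565 (V=56.9365), down 131.0742 (V=12.7542). Price 43.4849; hedge Δ=1.0000, bond B=-103.7895.
  t=1,j=0: stock 92.5600 → up 110.1464 (V=9.3233), down 82.3784 (V=0.0000). Price 6.8152; hedge Δ=0.3358, bond B=-24.2623.
  t=1,j=1: stock 123.7600 → up 147.2744 (V=43.4849), down 110.1464 (V=9.3233). Price 33.1503; hedge Δ=0.9201, bond B=-80.7220.
  t=0,j=0: stock 104.0000 → up 123.7600 (V=33.1503), down 92.5600 (V=6.8152). Price 25.2290; hedge Δ=0.8441, bond B=-62.5544.
The time-0 hedge costs 25.2290, which is the no-arbitrage price.

(0,0): Delta=0.8441 Bond=-62.5544
(1,0): Delta=0.3358 Bond=-24.2623
(1,1): Delta=0.9201 Bond=-80.7220
(2,0): Delta=0.0000 Bond=0.0000
(2,1): Delta=0.3860 Bond=-33.1908
(2,2): Delta=1.0000 Bond=-103.7895
V0=25.2290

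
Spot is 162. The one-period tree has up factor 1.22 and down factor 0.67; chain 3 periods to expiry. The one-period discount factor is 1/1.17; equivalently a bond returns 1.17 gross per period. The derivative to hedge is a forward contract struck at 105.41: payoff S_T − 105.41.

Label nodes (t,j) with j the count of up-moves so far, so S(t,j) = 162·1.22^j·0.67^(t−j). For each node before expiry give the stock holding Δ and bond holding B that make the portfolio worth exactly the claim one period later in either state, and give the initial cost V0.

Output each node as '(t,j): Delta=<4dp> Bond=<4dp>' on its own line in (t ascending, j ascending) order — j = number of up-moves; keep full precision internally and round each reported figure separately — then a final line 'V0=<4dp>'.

Risk-neutral probability p* = (R−d)/(u−d) = (1.17−0.67)/(1.22−0.67) = 0.9091.
At expiry t=3: V(3,0)=-56.6864, V(3,1)=-16.6894, V(3,2)=56.1409, V(3,3)=188.7574
(2,0): S=72.7218. Δ = (V_up−V_dn)/(S_up−S_dn) = (-16.6894−-56.6864)/(88.7206−48.7236) = 1.0000. V = [p*·-16.6894 + (1−p*)·-56.6864]/1.17 = -17.3722. B = V − Δ·S = -90.0940.
(2,1): S=132.4188. Δ = (V_up−V_dn)/(S_up−S_dn) = (56.1409−-16.6894)/(161.5509−88.7206) = 1.0000. V = [p*·56.1409 + (1−p*)·-16.6894]/1.17 = 42.3248. B = V − Δ·S = -90.0940.
(2,2): S=241.1208. Δ = (V_up−V_dn)/(S_up−S_dn) = (188.7574−56.1409)/(294.1674−161.5509) = 1.0000. V = [p*·188.7574 + (1−p*)·56.1409]/1.17 = 151.0268. B = V − Δ·S = -90.0940.
(1,0): S=108.5400. Δ = (V_up−V_dn)/(S_up−S_dn) = (42.3248−-17.3722)/(132.4188−72.7218) = 1.0000. V = [p*·42.3248 + (1−p*)·-17.3722]/1.17 = 31.5366. B = V − Δ·S = -77.0034.
(1,1): S=197.6400. Δ = (V_up−V_dn)/(S_up−S_dn) = (151.0268−42.3248)/(241.1208−132.4188) = 1.0000. V = [p*·151.0268 + (1−p*)·42.3248]/1.17 = 120.6366. B = V − Δ·S = -77.0034.
(0,0): S=162.0000. Δ = (V_up−V_dn)/(S_up−S_dn) = (120.6366−31.5366)/(197.6400−108.5400) = 1.0000. V = [p*·120.6366 + (1−p*)·31.5366]/1.17 = 96.1851. B = V − Δ·S = -65.8149.
Each (Δ,B) replicates both successor values, so the strategy is self-financing and V0 is arbitrage-free.

(0,0): Delta=1.0000 Bond=-65.8149
(1,0): Delta=1.0000 Bond=-77.0034
(1,1): Delta=1.0000 Bond=-77.0034
(2,0): Delta=1.0000 Bond=-90.0940
(2,1): Delta=1.0000 Bond=-90.0940
(2,2): Delta=1.0000 Bond=-90.0940
V0=96.1851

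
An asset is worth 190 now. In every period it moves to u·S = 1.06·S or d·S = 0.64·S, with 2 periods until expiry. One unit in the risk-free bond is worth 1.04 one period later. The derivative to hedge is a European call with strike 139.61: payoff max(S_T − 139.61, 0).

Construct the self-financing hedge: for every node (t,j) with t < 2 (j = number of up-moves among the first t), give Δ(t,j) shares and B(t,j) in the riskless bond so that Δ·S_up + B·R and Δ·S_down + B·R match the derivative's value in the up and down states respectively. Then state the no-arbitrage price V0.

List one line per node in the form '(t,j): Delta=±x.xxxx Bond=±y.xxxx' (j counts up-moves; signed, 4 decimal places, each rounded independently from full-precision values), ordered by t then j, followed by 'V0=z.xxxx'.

Since d<R<u, set p* = (R−d)/(u−d) = 0.9524; price each node as the discounted p*-expectation of its children.
Terminal payoffs: V(2,0)=0.0000, V(2,1)=0.0000, V(2,2)=73.8740
(1,0): S=121.6000. Δ = (V_up−V_dn)/(S_up−S_dn) = (0.0000−0.0000)/(128.8960−77.8240) = 0.0000. V = [p*·0.0000 + (1−p*)·0.0000]/1.04 = 0.0000. B = V − Δ·S = 0.0000.
(1,1): S=201.4000. Δ = (V_up−V_dn)/(S_up−S_dn) = (73.8740−0.0000)/(213.4840−128.8960) = 0.8733. V = [p*·73.8740 + (1−p*)·0.0000]/1.04 = 67.6502. B = V − Δ·S = -108.2403.
(0,0): S=190.0000. Δ = (V_up−V_dn)/(S_up−S_dn) = (67.6502−0.0000)/(201.4000−121.6000) = 0.8477. V = [p*·67.6502 + (1−p*)·0.0000]/1.04 = 61.9507. B = V − Δ·S = -99.1211.
The time-0 hedge costs 61.9507, which is the no-arbitrage price.

(0,0): Delta=0.8477 Bond=-99.1211
(1,0): Delta=0.0000 Bond=0.0000
(1,1): Delta=0.8733 Bond=-108.2403
V0=61.9507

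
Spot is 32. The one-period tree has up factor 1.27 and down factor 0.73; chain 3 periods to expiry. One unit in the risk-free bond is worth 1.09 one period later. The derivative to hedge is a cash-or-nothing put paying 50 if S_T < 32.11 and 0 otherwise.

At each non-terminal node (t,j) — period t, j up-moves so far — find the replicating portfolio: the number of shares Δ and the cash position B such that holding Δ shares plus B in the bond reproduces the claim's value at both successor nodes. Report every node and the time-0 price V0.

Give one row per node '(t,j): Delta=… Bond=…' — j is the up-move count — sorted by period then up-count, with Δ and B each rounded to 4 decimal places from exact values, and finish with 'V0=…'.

Under the risk-neutral measure, an up-move has probability p* = (R−d)/(u−d) = 0.6667 and values discount at R = 1.09.
At expiry t=3: V(3,0)=50.0000, V(3,1)=50.0000, V(3,2)=0.0000, V(3,3)=0.0000
  t=2,j=0: stock 17.0528 → up 21.6571 (V=50.0000), down 12.4485 (V=50.0000). Price 45.8716; hedge Δ=0.0000, bond B=45.8716.
  t=2,j=1: stock 29.6672 → up 37.6773 (V=0.0000), down 21.6571 (V=50.0000). Price 15.2905; hedge Δ=-3.1210, bond B=107.8831.
  t=2,j=2: stock 51.6128 → up 65.5483 (V=0.0000), down 37.6773 (V=0.0000). Price 0.0000; hedge Δ=0.0000, bond B=0.0000.
  t=1,j=0: stock 23.3600 → up 29.6672 (V=15.2905), down 17.0528 (V=45.8716). Price 23.3800; hedge Δ=-2.4243, bond B=80.0116.
  t=1,j=1: stock 40.6400 → up 51.6128 (V=0.0000), down 29.6672 (V=15.2905). Price 4.6760; hedge Δ=-0.6967, bond B=32.9918.
  t=0,j=0: stock 32.0000 → up 40.6400 (V=4.6760), down 23.3600 (V=23.3800). Price 10.0098; hedge Δ=-1.0824, bond B=44.6468.
Each (Δ,B) replicates both successor values, so the strategy is self-financing and V0 is arbitrage-free.

(0,0): Delta=-1.0824 Bond=44.6468
(1,0): Delta=-2.4243 Bond=80.0116
(1,1): Delta=-0.6967 Bond=32.9918
(2,0): Delta=0.0000 Bond=45.8716
(2,1): Delta=-3.1210 Bond=107.8831
(2,2): Delta=0.0000 Bond=0.0000
V0=10.0098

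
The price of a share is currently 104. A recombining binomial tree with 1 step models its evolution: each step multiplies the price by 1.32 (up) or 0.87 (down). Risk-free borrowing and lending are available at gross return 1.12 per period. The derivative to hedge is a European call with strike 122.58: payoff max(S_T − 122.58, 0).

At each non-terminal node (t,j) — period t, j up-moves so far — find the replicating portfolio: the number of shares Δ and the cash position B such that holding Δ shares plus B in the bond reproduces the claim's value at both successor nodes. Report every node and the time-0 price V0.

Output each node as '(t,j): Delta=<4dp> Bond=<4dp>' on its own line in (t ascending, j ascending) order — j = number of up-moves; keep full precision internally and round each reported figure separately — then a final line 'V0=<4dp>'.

Risk-neutral probability p* = (R−d)/(u−d) = (1.12−0.87)/(1.32−0.87) = 0.5556.
At expiry t=1: V(1,0)=0.0000, V(1,1)=14.7000
  t=0,j=0: stock 104.0000 → up 137.2800 (V=14.7000), down 90.4800 (V=0.0000). Price 7.2917; hedge Δ=0.3141, bond B=-25.3750.
The time-0 hedge costs 7.2917, which is the no-arbitrage price.

(0,0): Delta=0.3141 Bond=-25.3750
V0=7.2917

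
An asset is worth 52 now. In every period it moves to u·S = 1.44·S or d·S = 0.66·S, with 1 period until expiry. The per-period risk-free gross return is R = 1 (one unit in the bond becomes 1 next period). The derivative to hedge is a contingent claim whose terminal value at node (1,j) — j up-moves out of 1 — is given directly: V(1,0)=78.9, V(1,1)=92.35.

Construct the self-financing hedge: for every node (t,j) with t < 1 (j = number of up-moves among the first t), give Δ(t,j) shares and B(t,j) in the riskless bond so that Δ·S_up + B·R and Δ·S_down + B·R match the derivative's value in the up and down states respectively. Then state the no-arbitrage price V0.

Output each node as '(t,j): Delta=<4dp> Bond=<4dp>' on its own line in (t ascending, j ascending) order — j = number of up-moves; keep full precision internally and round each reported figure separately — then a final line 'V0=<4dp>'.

No-arbitrage ⇒ martingale measure with p* = (R−d)/(u−d) = 0.4359.
Terminal values V(1,·): V(1,0)=78.9000, V(1,1)=92.3500
  t=0,j=0: stock 52.0000 → up 74.8800 (V=92.3500), down 34.3200 (V=78.9000). Price 84.7628; hedge Δ=0.3316, bond B=67.5192.
Root portfolio cost Δ·52+B reproduces V0=84.7628.

(0,0): Delta=0.3316 Bond=67.5192
V0=84.7628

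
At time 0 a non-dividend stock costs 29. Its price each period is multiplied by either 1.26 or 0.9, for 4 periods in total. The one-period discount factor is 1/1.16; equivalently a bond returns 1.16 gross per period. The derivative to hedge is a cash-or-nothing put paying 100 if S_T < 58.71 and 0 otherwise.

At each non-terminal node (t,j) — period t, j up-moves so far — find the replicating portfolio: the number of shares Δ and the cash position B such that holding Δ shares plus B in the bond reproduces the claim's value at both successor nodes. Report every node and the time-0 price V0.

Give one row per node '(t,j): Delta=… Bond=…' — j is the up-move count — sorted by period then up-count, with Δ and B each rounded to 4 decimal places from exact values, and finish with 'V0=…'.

The replicating-portfolio and risk-neutral prices coincide; use p* = (1.16−0.9)/(1.26−0.9) = 0.7222 for the latter.
Payoff layer (t=4): V(4,0)=100.0000, V(4,1)=100.0000, V(4,2)=100.0000, V(4,3)=100.0000, V(4,4)=0.0000
(3,0): S=21.1410. Δ = (V_up−V_dn)/(S_up−S_dn) = (100.0000−100.0000)/(26.6377−19.0269) = 0.0000. V = [p*·100.0000 + (1−p*)·100.0000]/1.16 = 86.2069. B = V − Δ·S = 86.2069.
(3,1): S=29.5974. Δ = (V_up−V_dn)/(S_up−S_dn) = (100.0000−100.0000)/(37.2927−26.6377) = 0.0000. V = [p*·100.0000 + (1−p*)·100.0000]/1.16 = 86.2069. B = V − Δ·S = 86.2069.
(3,2): S=41.4364. Δ = (V_up−V_dn)/(S_up−S_dn) = (100.0000−100.0000)/(52.2098−37.2927) = 0.0000. V = [p*·100.0000 + (1−p*)·100.0000]/1.16 = 86.2069. B = V − Δ·S = 86.2069.
(3,3): S=58.0109. Δ = (V_up−V_dn)/(S_up−S_dn) = (0.0000−100.0000)/(73.0937−52.2098) = -4.7884. V = [p*·0.0000 + (1−p*)·100.0000]/1.16 = 23.9464. B = V − Δ·S = 301.7241.
(2,0): S=23.4900. Δ = (V_up−V_dn)/(S_up−S_dn) = (86.2069−86.2069)/(29.5974−21.1410) = 0.0000. V = [p*·86.2069 + (1−p*)·86.2069]/1.16 = 74.3163. B = V − Δ·S = 74.3163.
(2,1): S=32.8860. Δ = (V_up−V_dn)/(S_up−S_dn) = (86.2069−86.2069)/(41.4364−29.5974) = 0.0000. V = [p*·86.2069 + (1−p*)·86.2069]/1.16 = 74.3163. B = V − Δ·S = 74.3163.
(2,2): S=46.0404. Δ = (V_up−V_dn)/(S_up−S_dn) = (23.9464−86.2069)/(58.0109−41.4364) = -3.7564. V = [p*·23.9464 + (1−p*)·86.2069]/1.16 = 35.5525. B = V − Δ·S = 208.4985.
(1,0): S=26.1000. Δ = (V_up−V_dn)/(S_up−S_dn) = (74.3163−74.3163)/(32.8860−23.4900) = 0.0000. V = [p*·74.3163 + (1−p*)·74.3163]/1.16 = 64.0658. B = V − Δ·S = 64.0658.
(1,1): S=36.5400. Δ = (V_up−V_dn)/(S_up−S_dn) = (35.5525−74.3163)/(46.0404−32.8860) = -2.9468. V = [p*·35.5525 + (1−p*)·74.3163]/1.16 = 39.9313. B = V − Δ·S = 147.6083.
(0,0): S=29.0000. Δ = (V_up−V_dn)/(S_up−S_dn) = (39.9313−64.0658)/(36.5400−26.1000) = -2.3117. V = [p*·39.9313 + (1−p*)·64.0658]/1.16 = 40.2028. B = V − Δ·S = 107.2432.
Check: Δ(0,0)·S0 + B(0,0) = 40.2028 = V0.

(0,0): Delta=-2.3117 Bond=107.2432
(1,0): Delta=0.0000 Bond=64.0658
(1,1): Delta=-2.9468 Bond=147.6083
(2,0): Delta=0.0000 Bond=74.3163
(2,1): Delta=0.0000 Bond=74.3163
(2,2): Delta=-3.7564 Bond=208.4985
(3,0): Delta=0.0000 Bond=86.2069
(3,1): Delta=0.0000 Bond=86.2069
(3,2): Delta=0.0000 Bond=86.2069
(3,3): Delta=-4.7884 Bond=301.7241
V0=40.2028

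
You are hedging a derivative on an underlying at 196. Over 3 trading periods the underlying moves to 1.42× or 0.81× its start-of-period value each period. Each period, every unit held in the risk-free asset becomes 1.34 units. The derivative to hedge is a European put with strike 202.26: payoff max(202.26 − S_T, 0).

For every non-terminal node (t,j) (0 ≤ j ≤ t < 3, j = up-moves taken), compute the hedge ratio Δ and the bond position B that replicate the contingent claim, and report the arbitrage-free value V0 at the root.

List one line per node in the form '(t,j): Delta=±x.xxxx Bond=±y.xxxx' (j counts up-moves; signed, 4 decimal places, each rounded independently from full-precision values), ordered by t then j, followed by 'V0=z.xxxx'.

Under the risk-neutral measure, an up-move has probability p* = (R−d)/(u−d) = 0.8689 and values discount at R = 1.34.
At expiry t=3: V(3,0)=98.0976, V(3,1)=19.6542, V(3,2)=0.0000, V(3,3)=0.0000
  t=2,j=0: stock 128.5956 → up 182.6058 (V=19.6542), down 104.1624 (V=98.0976). Price 22.3447; hedge Δ=-1.0000, bond B=150.9403.
  t=2,j=1: stock 225.4392 → up 320.1237 (V=0.0000), down 182.6058 (V=19.6542). Price 1.9236; hedge Δ=-0.1429, bond B=34.1437.
  t=2,j=2: stock 395.2144 → up 561.2044 (V=0.0000), down 320.1237 (V=0.0000). Price 0.0000; hedge Δ=0.0000, bond B=0.0000.
  t=1,j=0: stock 158.7600 → up 225.4392 (V=1.9236), down 128.5956 (V=22.3447). Price 3.4342; hedge Δ=-0.2109, bond B=36.9114.
  t=1,j=1: stock 278.3200 → up 395.2144 (V=0.0000), down 225.4392 (V=1.9236). Price 0.1883; hedge Δ=-0.0113, bond B=3.3417.
  t=0,j=0: stock 196.0000 → up 278.3200 (V=0.1883), down 158.7600 (V=3.4342). Price 0.4582; hedge Δ=-0.0271, bond B=5.7793.
Root portfolio cost Δ·196+B reproduces V0=0.4582.

(0,0): Delta=-0.0271 Bond=5.7793
(1,0): Delta=-0.2109 Bond=36.9114
(1,1): Delta=-0.0113 Bond=3.3417
(2,0): Delta=-1.0000 Bond=150.9403
(2,1): Delta=-0.1429 Bond=34.1437
(2,2): Delta=0.0000 Bond=0.0000
V0=0.4582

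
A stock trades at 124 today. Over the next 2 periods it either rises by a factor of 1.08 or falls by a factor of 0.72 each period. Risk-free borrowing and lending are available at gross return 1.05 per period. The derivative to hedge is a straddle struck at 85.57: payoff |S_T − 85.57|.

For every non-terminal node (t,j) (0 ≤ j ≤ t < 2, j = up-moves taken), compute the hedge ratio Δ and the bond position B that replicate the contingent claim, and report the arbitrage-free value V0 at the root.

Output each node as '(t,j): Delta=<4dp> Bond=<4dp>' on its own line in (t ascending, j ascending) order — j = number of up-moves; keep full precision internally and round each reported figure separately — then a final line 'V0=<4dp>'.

Risk-neutral probability p* = (R−d)/(u−d) = (1.05−0.72)/(1.08−0.72) = 0.9167.
Terminal payoffs: V(2,0)=21.2884, V(2,1)=10.8524, V(2,2)=59.0636
Node (1,0) S=89.2800: V=(p*·10.8524+(1−p*)·21.2884)/1.05=11.1639; Δ=(10.8524−21.2884)/(96.4224−64.2816)=-0.3247; B=V−Δ·S=40.1528
Node (1,1) S=133.9200: V=(p*·59.0636+(1−p*)·10.8524)/1.05=52.4248; Δ=(59.0636−10.8524)/(144.6336−96.4224)=1.0000; B=V−Δ·S=-81.4952
Node (0,0) S=124.0000: V=(p*·52.4248+(1−p*)·11.1639)/1.05=46.6537; Δ=(52.4248−11.1639)/(133.9200−89.2800)=0.9243; B=V−Δ·S=-67.9599
Root portfolio cost Δ·124+B reproduces V0=46.6537.

(0,0): Delta=0.9243 Bond=-67.9599
(1,0): Delta=-0.3247 Bond=40.1528
(1,1): Delta=1.0000 Bond=-81.4952
V0=46.6537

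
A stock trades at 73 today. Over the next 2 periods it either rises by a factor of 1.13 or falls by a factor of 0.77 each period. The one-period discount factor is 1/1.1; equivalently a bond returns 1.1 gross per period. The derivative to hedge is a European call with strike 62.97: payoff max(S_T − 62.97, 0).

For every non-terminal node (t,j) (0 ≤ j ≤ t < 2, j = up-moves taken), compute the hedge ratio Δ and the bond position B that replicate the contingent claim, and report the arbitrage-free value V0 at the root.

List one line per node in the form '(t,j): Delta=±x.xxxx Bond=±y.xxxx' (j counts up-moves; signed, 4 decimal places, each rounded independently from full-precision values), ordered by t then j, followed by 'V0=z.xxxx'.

Risk-neutral probability p* = (R−d)/(u−d) = (1.1−0.77)/(1.13−0.77) = 0.9167.
Terminal payoffs: V(2,0)=0.0000, V(2,1)=0.5473, V(2,2)=30.2437
  t=1,j=0: stock 56.2100 → up 63.5173 (V=0.5473), down 43.2817 (V=0.0000). Price 0.4561; hedge Δ=0.0270, bond B=-1.0642.
  t=1,j=1: stock 82.4900 → up 93.2137 (V=30.2437), down 63.5173 (V=0.5473). Price 25.2445; hedge Δ=1.0000, bond B=-57.2455.
  t=0,j=0: stock 73.0000 → up 82.4900 (V=25.2445), down 56.2100 (V=0.4561). Price 21.0717; hedge Δ=0.9432, bond B=-47.7852.
Self-financing check: at every node Δ·S+B equals the discounted successor values.

(0,0): Delta=0.9432 Bond=-47.7852
(1,0): Delta=0.0270 Bond=-1.0642
(1,1): Delta=1.0000 Bond=-57.2455
V0=21.0717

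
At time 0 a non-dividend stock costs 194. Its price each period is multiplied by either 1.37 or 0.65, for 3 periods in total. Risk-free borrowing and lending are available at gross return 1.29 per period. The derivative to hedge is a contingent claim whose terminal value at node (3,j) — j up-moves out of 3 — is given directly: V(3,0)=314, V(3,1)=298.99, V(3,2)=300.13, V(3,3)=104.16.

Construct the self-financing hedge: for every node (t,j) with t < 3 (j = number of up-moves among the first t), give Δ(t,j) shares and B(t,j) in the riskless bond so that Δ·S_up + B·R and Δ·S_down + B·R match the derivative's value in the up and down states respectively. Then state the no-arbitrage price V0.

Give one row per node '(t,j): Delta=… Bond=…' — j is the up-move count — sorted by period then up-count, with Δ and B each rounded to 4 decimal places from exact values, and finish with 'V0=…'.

(0,0): Delta=-0.6660 Bond=204.8860
(1,0): Delta=-0.0056 Bond=181.0279
(1,1): Delta=-0.7051 Bond=274.7124
(2,0): Delta=-0.2543 Bond=253.9153
(2,1): Delta=0.0092 Bond=230.9774
(2,2): Delta=-0.7475 Bond=369.8042
V0=75.6866

Risk-neutral probability p* = (R−d)/(u−d) = (1.29−0.65)/(1.37−0.65) = 0.8889.
At expiry t=3: V(3,0)=314.0000, V(3,1)=298.9900, V(3,2)=300.1300, V(3,3)=104.1600
  t=2,j=0: stock 81.9650 → up 112.2921 (V=298.9900), down 53.2773 (V=314.0000). Price 233.0680; hedge Δ=-0.2543, bond B=253.9153.
  t=2,j=1: stock 172.7570 → up 236.6771 (V=300.1300), down 112.2921 (V=298.9900). Price 232.5607; hedge Δ=0.0092, bond B=230.9774.
  t=2,j=2: stock 364.1186 → up 498.8425 (V=104.1600), down 236.6771 (V=300.1300). Price 97.6236; hedge Δ=-0.7475, bond B=369.8042.
  t=1,j=0: stock 126.1000 → up 172.7570 (V=232.5607), down 81.9650 (V=233.0680). Price 180.3233; hedge Δ=-0.0056, bond B=181.0279.
  t=1,j=1: stock 265.7800 → up 364.1186 (V=97.6236), down 172.7570 (V=232.5607). Price 87.2997; hedge Δ=-0.7051, bond B=274.7124.
  t=0,j=0: stock 194.0000 → up 265.7800 (V=87.2997), down 126.1000 (V=180.3233). Price 75.6866; hedge Δ=-0.6660, bond B=204.8860.
Check: Δ(0,0)·S0 + B(0,0) = 75.6866 = V0.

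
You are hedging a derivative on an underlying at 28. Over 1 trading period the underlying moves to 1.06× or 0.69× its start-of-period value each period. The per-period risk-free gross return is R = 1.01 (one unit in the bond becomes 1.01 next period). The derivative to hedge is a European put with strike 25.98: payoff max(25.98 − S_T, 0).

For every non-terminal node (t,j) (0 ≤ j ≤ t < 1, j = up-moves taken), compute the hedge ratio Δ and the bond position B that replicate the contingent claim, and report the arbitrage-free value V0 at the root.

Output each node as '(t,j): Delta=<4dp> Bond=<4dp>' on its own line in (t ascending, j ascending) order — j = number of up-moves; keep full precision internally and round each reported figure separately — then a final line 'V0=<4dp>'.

The replicating-portfolio and risk-neutral prices coincide; use p* = (1.01−0.69)/(1.06−0.69) = 0.8649 for the latter.
Terminal values V(1,·): V(1,0)=6.6600, V(1,1)=0.0000
Node (0,0) S=28.0000: V=(p*·0.0000+(1−p*)·6.6600)/1.01=0.8911; Δ=(0.0000−6.6600)/(29.6800−19.3200)=-0.6429; B=V−Δ·S=18.8911
Self-financing check: at every node Δ·S+B equals the discounted successor values.

(0,0): Delta=-0.6429 Bond=18.8911
V0=0.8911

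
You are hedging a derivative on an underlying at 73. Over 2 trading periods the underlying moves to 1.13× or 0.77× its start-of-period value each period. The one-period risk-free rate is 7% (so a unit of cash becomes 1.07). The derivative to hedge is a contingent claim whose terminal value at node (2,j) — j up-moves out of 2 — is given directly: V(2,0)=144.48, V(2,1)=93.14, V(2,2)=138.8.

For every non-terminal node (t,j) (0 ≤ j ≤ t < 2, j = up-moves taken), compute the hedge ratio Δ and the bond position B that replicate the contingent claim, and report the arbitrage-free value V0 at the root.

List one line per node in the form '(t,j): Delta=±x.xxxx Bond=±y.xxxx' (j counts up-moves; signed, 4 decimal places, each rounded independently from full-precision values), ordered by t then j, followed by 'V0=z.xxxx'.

(0,0): Delta=1.0489 Bond=33.7267
(1,0): Delta=-2.5371 Bond=237.6547
(1,1): Delta=1.5376 Bond=-4.2259
V0=110.2930

Since d<R<u, set p* = (R−d)/(u−d) = 0.8333; price each node as the discounted p*-expectation of its children.
Payoff layer (t=2): V(2,0)=144.4800, V(2,1)=93.1400, V(2,2)=138.8000
(1,0): S=56.2100. Δ = (V_up−V_dn)/(S_up−S_dn) = (93.1400−144.4800)/(63.5173−43.2817) = -2.5371. V = [p*·93.1400 + (1−p*)·144.4800]/1.07 = 95.0436. B = V − Δ·S = 237.6547.
(1,1): S=82.4900. Δ = (V_up−V_dn)/(S_up−S_dn) = (138.8000−93.1400)/(93.2137−63.5173) = 1.5376. V = [p*·138.8000 + (1−p*)·93.1400]/1.07 = 122.6075. B = V − Δ·S = -4.2259.
(0,0): S=73.0000. Δ = (V_up−V_dn)/(S_up−S_dn) = (122.6075−95.0436)/(82.4900−56.2100) = 1.0489. V = [p*·122.6075 + (1−p*)·95.0436]/1.07 = 110.2930. B = V − Δ·S = 33.7267.
Check: Δ(0,0)·S0 + B(0,0) = 110.2930 = V0.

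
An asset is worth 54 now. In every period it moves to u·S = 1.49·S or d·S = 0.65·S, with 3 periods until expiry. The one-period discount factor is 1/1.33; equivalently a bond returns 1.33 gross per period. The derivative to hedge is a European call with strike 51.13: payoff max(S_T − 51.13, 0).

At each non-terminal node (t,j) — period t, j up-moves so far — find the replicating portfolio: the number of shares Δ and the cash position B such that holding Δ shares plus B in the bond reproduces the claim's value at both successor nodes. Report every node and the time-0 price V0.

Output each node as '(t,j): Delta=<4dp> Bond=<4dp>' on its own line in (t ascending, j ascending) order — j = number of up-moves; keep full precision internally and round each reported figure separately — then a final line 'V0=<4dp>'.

No-arbitrage ⇒ martingale measure with p* = (R−d)/(u−d) = 0.8095.
Payoff layer (t=3): V(3,0)=0.0000, V(3,1)=0.0000, V(3,2)=26.7955, V(3,3)=127.4992
(2,0): S=22.8150. Δ = (V_up−V_dn)/(S_up−S_dn) = (0.0000−0.0000)/(33.9944−14.8298) = 0.0000. V = [p*·0.0000 + (1−p*)·0.0000]/1.33 = 0.0000. B = V − Δ·S = 0.0000.
(2,1): S=52.2990. Δ = (V_up−V_dn)/(S_up−S_dn) = (26.7955−0.0000)/(77.9255−33.9944) = 0.6099. V = [p*·26.7955 + (1−p*)·0.0000]/1.33 = 16.3095. B = V − Δ·S = -15.5899.
(2,2): S=119.8854. Δ = (V_up−V_dn)/(S_up−S_dn) = (127.4992−26.7955)/(178.6292−77.9255) = 1.0000. V = [p*·127.4992 + (1−p*)·26.7955]/1.33 = 81.4418. B = V − Δ·S = -38.4436.
(1,0): S=35.1000. Δ = (V_up−V_dn)/(S_up−S_dn) = (16.3095−0.0000)/(52.2990−22.8150) = 0.5532. V = [p*·16.3095 + (1−p*)·0.0000]/1.33 = 9.9270. B = V − Δ·S = -9.4890.
(1,1): S=80.4600. Δ = (V_up−V_dn)/(S_up−S_dn) = (81.4418−16.3095)/(119.8854−52.2990) = 0.9637. V = [p*·81.4418 + (1−p*)·16.3095]/1.33 = 51.9065. B = V − Δ·S = -25.6320.
(0,0): S=54.0000. Δ = (V_up−V_dn)/(S_up−S_dn) = (51.9065−9.9270)/(80.4600−35.1000) = 0.9255. V = [p*·51.9065 + (1−p*)·9.9270]/1.33 = 33.0153. B = V − Δ·S = -16.9602.
The time-0 hedge costs 33.0153, which is the no-arbitrage price.

(0,0): Delta=0.9255 Bond=-16.9602
(1,0): Delta=0.5532 Bond=-9.4890
(1,1): Delta=0.9637 Bond=-25.6320
(2,0): Delta=0.0000 Bond=0.0000
(2,1): Delta=0.6099 Bond=-15.5899
(2,2): Delta=1.0000 Bond=-38.4436
V0=33.0153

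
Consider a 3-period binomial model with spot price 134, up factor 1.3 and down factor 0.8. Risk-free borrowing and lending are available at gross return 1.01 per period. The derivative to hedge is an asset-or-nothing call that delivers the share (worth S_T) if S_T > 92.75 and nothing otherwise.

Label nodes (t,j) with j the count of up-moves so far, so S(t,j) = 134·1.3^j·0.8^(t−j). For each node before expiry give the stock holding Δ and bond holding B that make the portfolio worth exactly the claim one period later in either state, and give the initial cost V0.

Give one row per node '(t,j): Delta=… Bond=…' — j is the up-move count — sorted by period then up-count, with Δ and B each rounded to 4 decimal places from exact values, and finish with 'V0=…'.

(0,0): Delta=1.3377 Bond=-58.2425
(1,0): Delta=1.7350 Bond=-101.4223
(1,1): Delta=1.0000 Bond=0.0000
(2,0): Delta=2.6000 Bond=-176.6147
(2,1): Delta=1.0000 Bond=0.0000
(2,2): Delta=1.0000 Bond=0.0000
V0=121.0074

Since d<R<u, set p* = (R−d)/(u−d) = 0.4200; price each node as the discounted p*-expectation of its children.
At expiry t=3: V(3,0)=0.0000, V(3,1)=111.4880, V(3,2)=181.1680, V(3,3)=294.3980
(2,0): S=85.7600. Δ = (V_up−V_dn)/(S_up−S_dn) = (111.4880−0.0000)/(111.4880−68.6080) = 2.6000. V = [p*·111.4880 + (1−p*)·0.0000]/1.01 = 46.3613. B = V − Δ·S = -176.6147.
(2,1): S=139.3600. Δ = (V_up−V_dn)/(S_up−S_dn) = (181.1680−111.4880)/(181.1680−111.4880) = 1.0000. V = [p*·181.1680 + (1−p*)·111.4880]/1.01 = 139.3600. B = V − Δ·S = 0.0000.
(2,2): S=226.4600. Δ = (V_up−V_dn)/(S_up−S_dn) = (294.3980−181.1680)/(294.3980−181.1680) = 1.0000. V = [p*·294.3980 + (1−p*)·181.1680]/1.01 = 226.4600. B = V − Δ·S = 0.0000.
(1,0): S=107.2000. Δ = (V_up−V_dn)/(S_up−S_dn) = (139.3600−46.3613)/(139.3600−85.7600) = 1.7350. V = [p*·139.3600 + (1−p*)·46.3613]/1.01 = 84.5750. B = V − Δ·S = -101.4223.
(1,1): S=174.2000. Δ = (V_up−V_dn)/(S_up−S_dn) = (226.4600−139.3600)/(226.4600−139.3600) = 1.0000. V = [p*·226.4600 + (1−p*)·139.3600]/1.01 = 174.2000. B = V − Δ·S = 0.0000.
(0,0): S=134.0000. Δ = (V_up−V_dn)/(S_up−S_dn) = (174.2000−84.5750)/(174.2000−107.2000) = 1.3377. V = [p*·174.2000 + (1−p*)·84.5750]/1.01 = 121.0074. B = V − Δ·S = -58.2425.
Root portfolio cost Δ·134+B reproduces V0=121.0074.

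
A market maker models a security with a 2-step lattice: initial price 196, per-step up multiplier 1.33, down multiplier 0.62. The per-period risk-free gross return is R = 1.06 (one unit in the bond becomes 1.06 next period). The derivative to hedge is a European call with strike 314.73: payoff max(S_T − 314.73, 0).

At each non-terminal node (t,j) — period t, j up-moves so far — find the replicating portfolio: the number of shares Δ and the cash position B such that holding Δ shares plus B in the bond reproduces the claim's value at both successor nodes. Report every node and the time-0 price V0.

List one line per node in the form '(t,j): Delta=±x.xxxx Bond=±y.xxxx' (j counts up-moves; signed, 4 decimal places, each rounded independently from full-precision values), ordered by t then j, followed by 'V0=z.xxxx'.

(0,0): Delta=0.1343 Bond=-15.3999
(1,0): Delta=0.0000 Bond=0.0000
(1,1): Delta=0.1728 Bond=-26.3409
V0=10.9290

No-arbitrage ⇒ martingale measure with p* = (R−d)/(u−d) = 0.6197.
Terminal values V(2,·): V(2,0)=0.0000, V(2,1)=0.0000, V(2,2)=31.9744
Node (1,0) S=121.5200: V=(p*·0.0000+(1−p*)·0.0000)/1.06=0.0000; Δ=(0.0000−0.0000)/(161.6216−75.3424)=0.0000; B=V−Δ·S=0.0000
Node (1,1) S=260.6800: V=(p*·31.9744+(1−p*)·0.0000)/1.06=18.6935; Δ=(31.9744−0.0000)/(346.7044−161.6216)=0.1728; B=V−Δ·S=-26.3409
Node (0,0) S=196.0000: V=(p*·18.6935+(1−p*)·0.0000)/1.06=10.9290; Δ=(18.6935−0.0000)/(260.6800−121.5200)=0.1343; B=V−Δ·S=-15.3999
Each (Δ,B) replicates both successor values, so the strategy is self-financing and V0 is arbitrage-free.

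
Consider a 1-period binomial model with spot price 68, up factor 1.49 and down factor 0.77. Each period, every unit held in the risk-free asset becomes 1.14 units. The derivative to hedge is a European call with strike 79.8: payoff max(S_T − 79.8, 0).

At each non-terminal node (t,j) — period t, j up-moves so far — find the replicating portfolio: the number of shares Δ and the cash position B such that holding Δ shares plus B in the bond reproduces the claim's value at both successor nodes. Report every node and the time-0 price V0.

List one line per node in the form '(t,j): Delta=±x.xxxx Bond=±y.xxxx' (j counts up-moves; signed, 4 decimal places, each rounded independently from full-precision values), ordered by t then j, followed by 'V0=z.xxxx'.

(0,0): Delta=0.4395 Bond=-20.1881
V0=9.7008

No-arbitrage ⇒ martingale measure with p* = (R−d)/(u−d) = 0.5139.
Terminal values V(1,·): V(1,0)=0.0000, V(1,1)=21.5200
(0,0): S=68.0000. Δ = (V_up−V_dn)/(S_up−S_dn) = (21.5200−0.0000)/(101.3200−52.3600) = 0.4395. V = [p*·21.5200 + (1−p*)·0.0000]/1.14 = 9.7008. B = V − Δ·S = -20.1881.
Check: Δ(0,0)·S0 + B(0,0) = 9.7008 = V0.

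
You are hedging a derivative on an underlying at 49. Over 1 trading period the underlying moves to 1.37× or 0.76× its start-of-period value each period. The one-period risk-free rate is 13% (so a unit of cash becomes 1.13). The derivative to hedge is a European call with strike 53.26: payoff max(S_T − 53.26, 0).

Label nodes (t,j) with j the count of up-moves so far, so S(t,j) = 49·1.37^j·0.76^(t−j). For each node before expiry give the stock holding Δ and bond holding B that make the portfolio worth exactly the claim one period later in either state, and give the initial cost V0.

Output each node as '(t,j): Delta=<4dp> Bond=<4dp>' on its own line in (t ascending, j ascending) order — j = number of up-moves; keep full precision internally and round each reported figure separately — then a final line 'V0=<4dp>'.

No-arbitrage ⇒ martingale measure with p* = (R−d)/(u−d) = 0.6066.
Terminal payoffs: V(1,0)=0.0000, V(1,1)=13.8700
  t=0,j=0: stock 49.0000 → up 67.1300 (V=13.8700), down 37.2400 (V=0.0000). Price 7.4451; hedge Δ=0.4640, bond B=-15.2926.
Root portfolio cost Δ·49+B reproduces V0=7.4451.

(0,0): Delta=0.4640 Bond=-15.2926
V0=7.4451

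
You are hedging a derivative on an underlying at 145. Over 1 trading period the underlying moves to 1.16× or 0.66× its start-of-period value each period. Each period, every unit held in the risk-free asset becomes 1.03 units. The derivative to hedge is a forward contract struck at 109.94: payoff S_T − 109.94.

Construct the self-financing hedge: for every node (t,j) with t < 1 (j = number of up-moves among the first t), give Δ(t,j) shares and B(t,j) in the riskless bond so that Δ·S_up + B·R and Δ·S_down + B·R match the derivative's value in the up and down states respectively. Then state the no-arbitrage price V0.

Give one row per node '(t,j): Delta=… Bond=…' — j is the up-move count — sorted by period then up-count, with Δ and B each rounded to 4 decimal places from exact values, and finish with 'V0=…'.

Under the risk-neutral measure, an up-move has probability p* = (R−d)/(u−d) = 0.7400 and values discount at R = 1.03.
Terminal payoffs: V(1,0)=-14.2400, V(1,1)=58.2600
(0,0): S=145.0000. Δ = (V_up−V_dn)/(S_up−S_dn) = (58.2600−-14.2400)/(168.2000−95.7000) = 1.0000. V = [p*·58.2600 + (1−p*)·-14.2400]/1.03 = 38.2621. B = V − Δ·S = -106.7379.
Each (Δ,B) replicates both successor values, so the strategy is self-financing and V0 is arbitrage-free.

(0,0): Delta=1.0000 Bond=-106.7379
V0=38.2621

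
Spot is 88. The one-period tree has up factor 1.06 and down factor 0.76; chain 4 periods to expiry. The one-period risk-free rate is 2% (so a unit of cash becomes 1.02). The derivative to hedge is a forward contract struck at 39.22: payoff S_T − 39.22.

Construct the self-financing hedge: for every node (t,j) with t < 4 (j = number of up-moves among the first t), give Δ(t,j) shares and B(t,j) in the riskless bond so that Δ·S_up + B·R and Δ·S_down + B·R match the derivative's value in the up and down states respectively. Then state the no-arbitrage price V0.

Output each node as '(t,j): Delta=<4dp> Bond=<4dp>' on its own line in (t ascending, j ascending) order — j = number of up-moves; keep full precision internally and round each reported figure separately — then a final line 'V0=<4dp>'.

(0,0): Delta=1.0000 Bond=-36.2332
(1,0): Delta=1.0000 Bond=-36.9579
(1,1): Delta=1.0000 Bond=-36.9579
(2,0): Delta=1.0000 Bond=-37.6970
(2,1): Delta=1.0000 Bond=-37.6970
(2,2): Delta=1.0000 Bond=-37.6970
(3,0): Delta=1.0000 Bond=-38.4510
(3,1): Delta=1.0000 Bond=-38.4510
(3,2): Delta=1.0000 Bond=-38.4510
(3,3): Delta=1.0000 Bond=-38.4510
V0=51.7668

The replicating-portfolio and risk-neutral prices coincide; use p* = (1.02−0.76)/(1.06−0.76) = 0.8667 for the latter.
Terminal values V(4,·): V(4,0)=-9.8613, V(4,1)=1.7277, V(4,2)=17.8912, V(4,3)=40.4352, V(4,4)=71.8780
Node (3,0) S=38.6299: V=(p*·1.7277+(1−p*)·-9.8613)/1.02=0.1789; Δ=(1.7277−-9.8613)/(40.9477−29.3587)=1.0000; B=V−Δ·S=-38.4510
Node (3,1) S=53.8785: V=(p*·17.8912+(1−p*)·1.7277)/1.02=15.4275; Δ=(17.8912−1.7277)/(57.1112−40.9477)=1.0000; B=V−Δ·S=-38.4510
Node (3,2) S=75.1464: V=(p*·40.4352+(1−p*)·17.8912)/1.02=36.6954; Δ=(40.4352−17.8912)/(79.6552−57.1112)=1.0000; B=V−Δ·S=-38.4510
Node (3,3) S=104.8094: V=(p*·71.8780+(1−p*)·40.4352)/1.02=66.3584; Δ=(71.8780−40.4352)/(111.0980−79.6552)=1.0000; B=V−Δ·S=-38.4510
Node (2,0) S=50.8288: V=(p*·15.4275+(1−p*)·0.1789)/1.02=13.1318; Δ=(15.4275−0.1789)/(53.8785−38.6299)=1.0000; B=V−Δ·S=-37.6970
Node (2,1) S=70.8928: V=(p*·36.6954+(1−p*)·15.4275)/1.02=33.1958; Δ=(36.6954−15.4275)/(75.1464−53.8785)=1.0000; B=V−Δ·S=-37.6970
Node (2,2) S=98.8768: V=(p*·66.3584+(1−p*)·36.6954)/1.02=61.1798; Δ=(66.3584−36.6954)/(104.8094−75.1464)=1.0000; B=V−Δ·S=-37.6970
Node (1,0) S=66.8800: V=(p*·33.1958+(1−p*)·13.1318)/1.02=29.9221; Δ=(33.1958−13.1318)/(70.8928−50.8288)=1.0000; B=V−Δ·S=-36.9579
Node (1,1) S=93.2800: V=(p*·61.1798+(1−p*)·33.1958)/1.02=56.3221; Δ=(61.1798−33.1958)/(98.8768−70.8928)=1.0000; B=V−Δ·S=-36.9579
Node (0,0) S=88.0000: V=(p*·56.3221+(1−p*)·29.9221)/1.02=51.7668; Δ=(56.3221−29.9221)/(93.2800−66.8800)=1.0000; B=V−Δ·S=-36.2332
Self-financing check: at every node Δ·S+B equals the discounted successor values.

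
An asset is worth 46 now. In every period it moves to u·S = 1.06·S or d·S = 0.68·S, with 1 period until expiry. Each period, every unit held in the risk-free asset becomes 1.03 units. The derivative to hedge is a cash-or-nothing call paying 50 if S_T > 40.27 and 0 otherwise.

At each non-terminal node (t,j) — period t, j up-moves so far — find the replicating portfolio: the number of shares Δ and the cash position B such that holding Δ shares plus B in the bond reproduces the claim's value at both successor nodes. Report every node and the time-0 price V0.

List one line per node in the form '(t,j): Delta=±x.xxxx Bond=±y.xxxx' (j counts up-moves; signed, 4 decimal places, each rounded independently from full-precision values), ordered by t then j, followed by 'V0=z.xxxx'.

No-arbitrage ⇒ martingale measure with p* = (R−d)/(u−d) = 0.9211.
Terminal values V(1,·): V(1,0)=0.0000, V(1,1)=50.0000
Node (0,0) S=46.0000: V=(p*·50.0000+(1−p*)·0.0000)/1.03=44.7113; Δ=(50.0000−0.0000)/(48.7600−31.2800)=2.8604; B=V−Δ·S=-86.8677
Self-financing check: at every node Δ·S+B equals the discounted successor values.

(0,0): Delta=2.8604 Bond=-86.8677
V0=44.7113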